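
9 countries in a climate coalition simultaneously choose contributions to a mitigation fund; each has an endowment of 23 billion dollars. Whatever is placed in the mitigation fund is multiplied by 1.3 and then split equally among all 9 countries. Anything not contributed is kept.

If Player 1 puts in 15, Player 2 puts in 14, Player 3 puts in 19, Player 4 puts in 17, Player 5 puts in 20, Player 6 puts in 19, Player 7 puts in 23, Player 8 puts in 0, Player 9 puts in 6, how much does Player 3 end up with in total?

23.21 billion dollars

Total contributed: 15 + 14 + 19 + 17 + 20 + 19 + 23 + 0 + 6 = 133.
Each receives 1.3 × 133 / 9 = 19.21 from the mitigation fund.
Player 3 keeps 23 − 19 = 4, so Player 3's payoff is 4 + 19.21 = 23.21.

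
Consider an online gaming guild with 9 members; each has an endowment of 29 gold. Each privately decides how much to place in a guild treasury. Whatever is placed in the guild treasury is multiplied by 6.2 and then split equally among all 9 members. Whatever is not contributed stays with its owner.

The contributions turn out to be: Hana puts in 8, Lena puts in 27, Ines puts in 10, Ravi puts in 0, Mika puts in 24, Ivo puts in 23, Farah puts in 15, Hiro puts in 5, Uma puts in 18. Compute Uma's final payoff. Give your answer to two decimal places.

Total contributed: 8 + 27 + 10 + 0 + 24 + 23 + 15 + 5 + 18 = 130.
Each receives 6.2 × 130 / 9 = 89.56 from the guild treasury.
Uma keeps 29 − 18 = 11, so Uma's payoff is 11 + 89.56 = 100.56.

100.56 gold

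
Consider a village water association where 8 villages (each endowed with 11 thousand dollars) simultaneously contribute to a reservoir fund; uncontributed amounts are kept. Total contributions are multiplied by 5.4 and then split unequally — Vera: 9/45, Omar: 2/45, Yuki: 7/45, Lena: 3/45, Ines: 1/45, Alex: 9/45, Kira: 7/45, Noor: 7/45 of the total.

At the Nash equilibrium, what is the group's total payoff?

184.80 thousand dollars

For player j, contributing a unit is worthwhile iff 5.4 × (j's share) ≥ 1, i.e. iff j's share is at least 0.1852.
Vera and Alex clear that bar, contributing 11 each; the remaining 6 contribute 0. Total contributed: 22.
The reservoir fund pays out 5.4 × 22 = 118.80 in total (split across the unequal shares, but the aggregate is all that matters for the group sum).
The 6 free-riders keep 11 each, adding 66. Group total = 66 + 118.80 = 184.80.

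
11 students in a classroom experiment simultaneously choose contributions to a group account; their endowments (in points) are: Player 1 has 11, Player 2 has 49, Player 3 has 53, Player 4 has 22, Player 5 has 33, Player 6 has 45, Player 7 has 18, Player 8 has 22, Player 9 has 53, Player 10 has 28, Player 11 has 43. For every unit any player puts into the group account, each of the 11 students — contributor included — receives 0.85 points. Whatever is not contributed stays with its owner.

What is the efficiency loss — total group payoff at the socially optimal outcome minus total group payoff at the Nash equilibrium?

3147.95 points

The private return per contributed unit is 0.85 < 1 for everyone, so the Nash equilibrium is zero contribution and the group total is Σ E_j = 11 + 49 + 53 + 22 + 33 + 45 + 18 + 22 + 53 + 28 + 43 = 377.
Each contributed unit returns 9.350 to the group, so the social optimum is full contribution by everyone: group total = 9.350 × 377 = 3524.95.
Efficiency loss = (9.350 − 1) × 377 = 3147.95.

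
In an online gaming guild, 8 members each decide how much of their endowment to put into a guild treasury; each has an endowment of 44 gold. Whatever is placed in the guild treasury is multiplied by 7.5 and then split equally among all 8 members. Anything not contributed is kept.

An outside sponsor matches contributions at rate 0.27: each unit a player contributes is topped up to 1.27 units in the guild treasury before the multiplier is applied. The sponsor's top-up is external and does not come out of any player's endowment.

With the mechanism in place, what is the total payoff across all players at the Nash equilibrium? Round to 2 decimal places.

3352.80 gold

With the mechanism, a contributed unit returns 7.5 × 1.27 / 8 = 1.1906 per unit of net cost to the contributor — now above 1 — so contributing fully is weakly dominant for every player.
So the Nash equilibrium is full contribution by all 8; the group earns 7.5 × 1.27 × 352 = 3352.80.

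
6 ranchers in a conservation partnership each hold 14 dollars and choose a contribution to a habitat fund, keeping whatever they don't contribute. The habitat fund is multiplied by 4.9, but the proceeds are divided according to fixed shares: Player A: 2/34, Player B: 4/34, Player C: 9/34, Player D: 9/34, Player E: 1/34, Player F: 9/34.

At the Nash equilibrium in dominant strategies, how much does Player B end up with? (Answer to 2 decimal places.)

38.21 dollars

A player with share s gets back 4.9·s per unit contributed, so full contribution is dominant for anyone with s > 1/4.9 = 0.2041 and zero contribution is dominant for anyone below.
Player C, Player D and Player F clear that bar, contributing 14 each; the remaining 3 contribute 0. Total contributed: 42.
Player B keeps 14 and receives 4.9 × 42 × 4/34 = 24.21 from the habitat fund, for a payoff of 38.21.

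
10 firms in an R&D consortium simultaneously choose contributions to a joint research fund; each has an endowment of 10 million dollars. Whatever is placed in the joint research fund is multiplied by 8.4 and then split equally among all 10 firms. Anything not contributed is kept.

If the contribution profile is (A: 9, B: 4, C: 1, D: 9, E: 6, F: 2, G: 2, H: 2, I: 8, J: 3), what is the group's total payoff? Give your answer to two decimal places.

440.40 million dollars

Total contributed: 9 + 4 + 1 + 9 + 6 + 2 + 2 + 2 + 8 + 3 = 46; total kept: 10 × 10 − 46 = 54.
The joint research fund pays out 8.4 × 46 = 386.40 in aggregate.
Group total = 54 + 386.40 = 440.40.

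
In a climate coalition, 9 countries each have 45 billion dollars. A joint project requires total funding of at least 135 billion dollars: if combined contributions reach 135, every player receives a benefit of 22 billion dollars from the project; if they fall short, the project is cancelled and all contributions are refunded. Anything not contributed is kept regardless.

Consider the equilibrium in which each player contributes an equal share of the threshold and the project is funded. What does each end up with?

52 billion dollars

Equal share of the threshold: 135/9 = 15.
At this profile no one gains by cutting their contribution: any cut drops the total below 135, the project is cancelled, contributions are refunded, and the deviator ends with 45, which is less than 45 − 15 + 22 = 52. Contributing more than 15 just wastes the excess. So contributing exactly 15 is a best response.
Each player's payoff: 45 − 15 + 22 = 52.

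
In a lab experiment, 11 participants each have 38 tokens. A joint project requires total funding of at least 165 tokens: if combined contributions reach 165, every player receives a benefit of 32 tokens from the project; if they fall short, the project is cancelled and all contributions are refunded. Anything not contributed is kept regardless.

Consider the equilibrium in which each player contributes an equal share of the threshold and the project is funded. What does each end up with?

55 tokens

Equal share of the threshold: 165/11 = 15.
At this profile no one gains by cutting their contribution: any cut drops the total below 165, the project is cancelled, contributions are refunded, and the deviator ends with 38, which is less than 38 − 15 + 32 = 55. Contributing more than 15 just wastes the excess. So contributing exactly 15 is a best response.
Each player's payoff: 38 − 15 + 32 = 55.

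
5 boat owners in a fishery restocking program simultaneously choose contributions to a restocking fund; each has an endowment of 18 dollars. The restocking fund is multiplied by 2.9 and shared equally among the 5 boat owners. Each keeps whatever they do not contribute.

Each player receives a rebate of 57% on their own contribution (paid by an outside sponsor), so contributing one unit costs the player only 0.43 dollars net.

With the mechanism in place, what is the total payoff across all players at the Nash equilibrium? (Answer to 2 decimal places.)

312.30 dollars

With the mechanism, a contributed unit returns (2.9/5) / 0.43 = 1.3488 per unit of net cost to the contributor — now above 1 — so contributing fully is weakly dominant for every player.
At the Nash equilibrium everyone contributes 18. Group total payoff = 5 × (18 × 0.57 + 2.9 × 18) = 312.30.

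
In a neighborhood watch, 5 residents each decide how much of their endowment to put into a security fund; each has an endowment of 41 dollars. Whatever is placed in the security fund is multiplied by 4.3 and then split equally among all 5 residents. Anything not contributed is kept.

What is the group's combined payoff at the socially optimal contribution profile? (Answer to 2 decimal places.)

Each contributed unit returns 4.300 to the group as a whole (0.8600 to each of 5 players), which exceeds 1, so the social optimum is full contribution: group total = 4.300 × 205 = 881.50.

881.50 dollars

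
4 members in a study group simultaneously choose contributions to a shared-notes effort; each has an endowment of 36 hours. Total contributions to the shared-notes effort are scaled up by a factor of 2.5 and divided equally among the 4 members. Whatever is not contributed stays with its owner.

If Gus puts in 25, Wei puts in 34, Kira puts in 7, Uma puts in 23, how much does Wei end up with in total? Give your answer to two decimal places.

57.63 hours

Total contributed: 25 + 34 + 7 + 23 = 89.
Each receives 2.5 × 89 / 4 = 55.63 from the shared-notes effort.
Wei keeps 36 − 34 = 2, so Wei's payoff is 2 + 55.63 = 57.63.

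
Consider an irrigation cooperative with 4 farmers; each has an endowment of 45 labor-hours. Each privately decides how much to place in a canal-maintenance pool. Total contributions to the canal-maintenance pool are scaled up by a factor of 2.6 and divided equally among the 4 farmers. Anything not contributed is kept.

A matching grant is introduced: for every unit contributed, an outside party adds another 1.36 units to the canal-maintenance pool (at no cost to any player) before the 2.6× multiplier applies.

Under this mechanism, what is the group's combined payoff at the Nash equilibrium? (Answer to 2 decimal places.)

1104.48 labor-hours

With the mechanism, a contributed unit returns 2.6 × 2.36 / 4 = 1.5340 per unit of net cost to the contributor — now above 1 — so contributing fully is weakly dominant for every player.
So the Nash equilibrium is full contribution by all 4; the group earns 2.6 × 2.36 × 180 = 1104.48.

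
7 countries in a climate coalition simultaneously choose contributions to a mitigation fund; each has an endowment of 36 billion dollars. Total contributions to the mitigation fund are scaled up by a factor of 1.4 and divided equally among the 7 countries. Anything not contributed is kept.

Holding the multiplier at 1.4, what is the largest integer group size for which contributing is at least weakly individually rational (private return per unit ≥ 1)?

Private return per unit is 1.4/(group size), which is ≥ 1 whenever the group size is ≤ 1.4.
The largest such integer is 1.

1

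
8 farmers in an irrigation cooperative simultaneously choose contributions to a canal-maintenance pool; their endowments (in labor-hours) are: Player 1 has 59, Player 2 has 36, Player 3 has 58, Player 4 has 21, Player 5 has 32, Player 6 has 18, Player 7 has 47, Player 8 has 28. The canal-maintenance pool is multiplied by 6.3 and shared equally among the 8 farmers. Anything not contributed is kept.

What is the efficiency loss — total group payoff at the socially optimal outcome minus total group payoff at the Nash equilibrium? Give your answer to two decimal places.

The private return per contributed unit is 6.3/8 = 0.7875 < 1 for every player regardless of endowment, so the Nash equilibrium is zero contribution and the group total is Σ E_j = 59 + 36 + 58 + 21 + 32 + 18 + 47 + 28 = 299.
Each contributed unit returns 6.300 to the group, so the social optimum is full contribution by everyone: group total = 6.300 × 299 = 1883.70.
Efficiency loss = (6.300 − 1) × 299 = 1584.70.

1584.70 labor-hours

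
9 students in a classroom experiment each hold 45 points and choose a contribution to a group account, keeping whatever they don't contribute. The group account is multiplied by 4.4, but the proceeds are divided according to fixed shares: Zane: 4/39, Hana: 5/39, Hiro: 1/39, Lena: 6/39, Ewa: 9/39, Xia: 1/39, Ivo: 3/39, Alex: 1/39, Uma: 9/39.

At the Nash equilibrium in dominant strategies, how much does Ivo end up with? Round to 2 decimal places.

75.46 points

Each unit j contributes comes back to j as 4.4 × (j's share), so j prefers to contribute only if that share exceeds 1/4.4 = 0.2273; otherwise keeping the unit dominates.
Ewa and Uma are above the threshold, contributing 45 each; the remaining 7 contribute 0. Total contributed: 90.
Ivo keeps 45 and receives 4.4 × 90 × 3/39 = 30.46 from the group account, for a payoff of 75.46.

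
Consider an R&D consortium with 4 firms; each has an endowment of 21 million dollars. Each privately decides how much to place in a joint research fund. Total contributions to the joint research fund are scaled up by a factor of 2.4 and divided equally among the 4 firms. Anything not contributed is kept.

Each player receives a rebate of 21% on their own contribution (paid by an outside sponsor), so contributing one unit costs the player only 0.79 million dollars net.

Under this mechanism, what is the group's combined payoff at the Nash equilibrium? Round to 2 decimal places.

The effective private return is (2.4/4) / 0.79 = 0.7595, which is still under 1, so the mechanism doesn't change anyone's dominant strategy: zero contribution.
At the Nash equilibrium no one contributes; group total payoff = 4 × 21 = 84.

84.00 million dollars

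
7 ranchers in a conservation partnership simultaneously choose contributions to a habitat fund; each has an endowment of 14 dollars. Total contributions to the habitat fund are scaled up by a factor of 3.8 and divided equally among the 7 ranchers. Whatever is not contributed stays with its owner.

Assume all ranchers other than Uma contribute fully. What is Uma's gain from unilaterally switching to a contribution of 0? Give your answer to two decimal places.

6.40 dollars

Switching from a contribution of 14 to 0 lets Uma keep an extra 14 dollars, but lowers the habitat fund by 14, which costs Uma their own share of that drop: 3.8/7 × 14 = 7.60.
Net gain = 14 − 7.60 = 6.40. The private return per contributed unit (0.5429) is below 1, so free-riding is indeed the best response regardless of what the others do.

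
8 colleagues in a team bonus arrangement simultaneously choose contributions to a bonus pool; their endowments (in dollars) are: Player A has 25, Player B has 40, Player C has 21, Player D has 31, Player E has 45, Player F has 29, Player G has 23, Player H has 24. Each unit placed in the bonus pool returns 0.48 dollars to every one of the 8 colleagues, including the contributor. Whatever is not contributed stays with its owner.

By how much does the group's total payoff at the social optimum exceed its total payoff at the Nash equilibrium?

The private return per contributed unit is 0.48 < 1 for everyone, so the Nash equilibrium is zero contribution and the group total is Σ E_j = 25 + 40 + 21 + 31 + 45 + 29 + 23 + 24 = 238.
Each contributed unit returns 3.840 to the group, so the social optimum is full contribution by everyone: group total = 3.840 × 238 = 913.92.
Efficiency loss = (3.840 − 1) × 238 = 675.92.

675.92 dollars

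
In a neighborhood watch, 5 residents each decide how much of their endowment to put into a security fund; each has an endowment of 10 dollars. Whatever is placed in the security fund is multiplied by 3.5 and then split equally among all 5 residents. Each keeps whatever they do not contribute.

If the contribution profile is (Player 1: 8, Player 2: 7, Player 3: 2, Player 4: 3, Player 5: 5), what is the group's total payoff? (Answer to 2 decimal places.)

112.50 dollars

Total contributed: 8 + 7 + 2 + 3 + 5 = 25; total kept: 5 × 10 − 25 = 25.
The security fund pays out 3.5 × 25 = 87.50 in aggregate.
Group total = 25 + 87.50 = 112.50.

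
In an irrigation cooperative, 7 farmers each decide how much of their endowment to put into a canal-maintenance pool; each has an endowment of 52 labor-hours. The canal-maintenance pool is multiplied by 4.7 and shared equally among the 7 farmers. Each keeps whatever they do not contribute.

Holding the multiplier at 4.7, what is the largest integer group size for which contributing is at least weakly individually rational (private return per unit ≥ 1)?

4

Private return per unit is 4.7/(group size), which is ≥ 1 whenever the group size is ≤ 4.7.
The largest such integer is 4.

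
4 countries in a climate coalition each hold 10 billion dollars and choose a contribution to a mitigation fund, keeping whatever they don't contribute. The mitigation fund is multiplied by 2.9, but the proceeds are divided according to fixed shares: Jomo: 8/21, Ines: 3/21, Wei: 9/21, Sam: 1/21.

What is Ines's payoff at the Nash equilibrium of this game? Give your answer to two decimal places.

Each unit j contributes comes back to j as 2.9 × (j's share), so j prefers to contribute only if that share exceeds 1/2.9 = 0.3448; otherwise keeping the unit dominates.
Jomo and Wei are above the threshold, contributing 10 each; the remaining 2 contribute 0. Total contributed: 20.
Ines keeps 10 and receives 2.9 × 20 × 3/21 = 8.29 from the mitigation fund, for a payoff of 18.29.

18.29 billion dollars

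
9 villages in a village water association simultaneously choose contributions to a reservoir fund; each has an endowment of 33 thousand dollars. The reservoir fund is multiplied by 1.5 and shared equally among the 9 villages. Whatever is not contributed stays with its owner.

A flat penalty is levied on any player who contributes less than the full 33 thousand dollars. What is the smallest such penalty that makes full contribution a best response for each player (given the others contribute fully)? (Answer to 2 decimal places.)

Given the others contribute fully, the best deviation is to contribute 0 (any partial contribution still incurs the fine and gives up units whose private return 0.1667 is below 1).
Deviating from 33 to 0 saves 33 thousand dollars but forfeits the deviator's share of the drop in the reservoir fund: 1.5/9 × 33 = 5.50.
So the deviation gain is 33 − 5.50 = 27.50, and the fine must be at least 27.50 thousand dollars to wipe it out.

27.50 thousand dollars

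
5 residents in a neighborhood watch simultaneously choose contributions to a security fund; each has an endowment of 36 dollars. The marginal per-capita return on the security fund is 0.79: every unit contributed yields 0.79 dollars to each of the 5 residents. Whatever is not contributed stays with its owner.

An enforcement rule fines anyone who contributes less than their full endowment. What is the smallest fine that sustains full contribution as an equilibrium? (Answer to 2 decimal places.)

7.56 dollars

Given the others contribute fully, the best deviation is to contribute 0 (any partial contribution still incurs the fine and gives up units whose private return 0.79 is below 1).
Deviating from 36 to 0 saves 36 dollars but forfeits the deviator's share of the drop in the security fund: 0.79 × 36 = 28.44.
So the deviation gain is 36 − 28.44 = 7.56, and the fine must be at least 7.56 dollars to wipe it out.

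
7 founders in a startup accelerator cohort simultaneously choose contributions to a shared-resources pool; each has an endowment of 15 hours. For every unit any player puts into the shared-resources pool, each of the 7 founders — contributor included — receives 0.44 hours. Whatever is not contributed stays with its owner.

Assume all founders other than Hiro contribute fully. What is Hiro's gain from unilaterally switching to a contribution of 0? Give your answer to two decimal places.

Switching from a contribution of 15 to 0 lets Hiro keep an extra 15 hours, but lowers the shared-resources pool by 15, which costs Hiro their own share of that drop: 0.44 × 15 = 6.60.
Net gain = 15 − 6.60 = 8.40. The private return per contributed unit (0.44) is below 1, so free-riding is indeed the best response regardless of what the others do.

8.40 hours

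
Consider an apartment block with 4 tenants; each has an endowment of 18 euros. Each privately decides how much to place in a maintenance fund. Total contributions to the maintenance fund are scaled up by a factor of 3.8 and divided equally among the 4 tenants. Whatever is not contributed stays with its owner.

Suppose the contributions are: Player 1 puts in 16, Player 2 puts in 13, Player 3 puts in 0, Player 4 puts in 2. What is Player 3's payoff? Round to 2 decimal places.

Total contributed: 16 + 13 + 0 + 2 = 31.
Each receives 3.8 × 31 / 4 = 29.45 from the maintenance fund.
Player 3 keeps 18 − 0 = 18, so Player 3's payoff is 18 + 29.45 = 47.45.

47.45 euros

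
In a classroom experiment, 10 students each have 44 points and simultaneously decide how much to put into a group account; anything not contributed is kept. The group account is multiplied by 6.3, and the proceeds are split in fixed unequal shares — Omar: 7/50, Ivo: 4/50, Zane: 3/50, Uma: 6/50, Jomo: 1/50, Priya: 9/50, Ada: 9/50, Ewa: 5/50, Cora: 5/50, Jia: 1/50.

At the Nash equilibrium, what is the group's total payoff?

A player with share s gets back 6.3·s per unit contributed, so full contribution is dominant for anyone with s > 1/6.3 = 0.1587 and zero contribution is dominant for anyone below.
Priya and Ada are above the threshold, contributing 44 each; the remaining 8 contribute 0. Total contributed: 88.
The group account pays out 6.3 × 88 = 554.40 in total (split across the unequal shares, but the aggregate is all that matters for the group sum).
The 8 free-riders keep 44 each, adding 352. Group total = 352 + 554.40 = 906.40.

906.40 points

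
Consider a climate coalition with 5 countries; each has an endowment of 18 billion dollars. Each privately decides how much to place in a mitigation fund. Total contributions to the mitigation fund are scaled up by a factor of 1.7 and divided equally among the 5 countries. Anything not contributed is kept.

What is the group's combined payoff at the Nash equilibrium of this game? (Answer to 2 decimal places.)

90.00 billion dollars

Each contributed unit returns 1.7/5 = 0.3400 to its contributor — below 1 — so contributing 0 is dominant for every player. At the Nash equilibrium everyone keeps their 18, and the group total is 5 × 18 = 90.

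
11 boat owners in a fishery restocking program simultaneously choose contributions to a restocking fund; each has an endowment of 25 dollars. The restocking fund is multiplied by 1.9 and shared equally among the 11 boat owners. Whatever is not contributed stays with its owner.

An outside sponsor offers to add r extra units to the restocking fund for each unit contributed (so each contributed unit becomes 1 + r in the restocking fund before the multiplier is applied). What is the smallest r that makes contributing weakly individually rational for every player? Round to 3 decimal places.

With matching at rate r, one contributed unit becomes (1 + r) in the restocking fund and returns 1.9 × (1 + r) / 11 to the contributor.
Setting this equal to 1: 1 + r = 11/1.9 = 5.7895.
So the minimum matching rate is r = 5.7895 − 1 = 4.789.

4.789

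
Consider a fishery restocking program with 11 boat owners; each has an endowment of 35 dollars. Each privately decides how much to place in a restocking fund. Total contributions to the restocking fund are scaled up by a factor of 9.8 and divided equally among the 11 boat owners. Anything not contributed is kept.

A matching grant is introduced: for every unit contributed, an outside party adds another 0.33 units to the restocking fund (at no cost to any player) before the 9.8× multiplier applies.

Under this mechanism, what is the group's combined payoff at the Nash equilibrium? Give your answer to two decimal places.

Under the mechanism each unit contributed yields 9.8 × 1.33 / 11 = 1.1849 back to its contributor per unit of net cost, which exceeds 1, making full contribution the dominant choice for everyone.
So the Nash equilibrium is full contribution by all 11; the group earns 9.8 × 1.33 × 385 = 5018.09.

5018.09 dollars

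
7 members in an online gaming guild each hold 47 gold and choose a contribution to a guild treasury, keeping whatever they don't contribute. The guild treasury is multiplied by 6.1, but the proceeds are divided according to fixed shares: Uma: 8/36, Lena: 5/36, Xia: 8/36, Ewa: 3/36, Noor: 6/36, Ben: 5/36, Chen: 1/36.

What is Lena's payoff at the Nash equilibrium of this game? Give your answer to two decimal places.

166.46 gold

Player j's private return per contributed unit is 6.1 × (j's share). Contributing is weakly dominant for j when that share is at least 1/6.1 = 0.1639, and contributing 0 is dominant otherwise.
Uma, Xia and Noor are above the threshold, contributing 47 each; the remaining 4 contribute 0. Total contributed: 141.
Lena keeps 47 and receives 6.1 × 141 × 5/36 = 119.46 from the guild treasury, for a payoff of 166.46.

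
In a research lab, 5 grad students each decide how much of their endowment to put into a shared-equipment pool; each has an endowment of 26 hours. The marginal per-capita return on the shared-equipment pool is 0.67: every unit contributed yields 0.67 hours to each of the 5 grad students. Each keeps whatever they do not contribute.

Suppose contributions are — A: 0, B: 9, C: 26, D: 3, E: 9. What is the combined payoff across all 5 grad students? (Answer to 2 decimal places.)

Total contributed: 0 + 9 + 26 + 3 + 9 = 47; total kept: 5 × 26 − 47 = 83.
The shared-equipment pool pays out 0.67 × 5 × 47 = 157.45 in aggregate.
Group total = 83 + 157.45 = 240.45.

240.45 hours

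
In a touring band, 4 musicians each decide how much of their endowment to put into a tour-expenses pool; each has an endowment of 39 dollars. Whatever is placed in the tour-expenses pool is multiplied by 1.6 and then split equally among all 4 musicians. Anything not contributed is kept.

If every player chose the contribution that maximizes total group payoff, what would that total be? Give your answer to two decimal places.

Each contributed unit returns 1.600 to the group as a whole (0.4000 to each of 4 players), which exceeds 1, so the social optimum is full contribution: group total = 1.600 × 156 = 249.60.

249.60 dollars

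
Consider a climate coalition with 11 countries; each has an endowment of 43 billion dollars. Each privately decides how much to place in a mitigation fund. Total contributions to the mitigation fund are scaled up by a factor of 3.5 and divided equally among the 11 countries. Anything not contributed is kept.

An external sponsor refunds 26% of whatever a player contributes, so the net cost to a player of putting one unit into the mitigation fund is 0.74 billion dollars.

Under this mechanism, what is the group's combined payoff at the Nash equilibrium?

473.00 billion dollars

With the mechanism, a contributed unit returns (3.5/11) / 0.74 = 0.4300 per unit of net cost — still below 1 — so contributing 0 remains dominant for every player.
At the Nash equilibrium no one contributes; group total payoff = 11 × 43 = 473.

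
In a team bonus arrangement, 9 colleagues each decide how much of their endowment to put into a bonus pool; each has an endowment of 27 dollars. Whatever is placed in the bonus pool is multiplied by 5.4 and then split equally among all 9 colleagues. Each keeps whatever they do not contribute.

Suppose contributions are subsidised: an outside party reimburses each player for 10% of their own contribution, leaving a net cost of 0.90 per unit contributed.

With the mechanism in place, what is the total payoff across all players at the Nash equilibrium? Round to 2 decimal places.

243.00 dollars

Even with the mechanism, each unit contributed returns only (5.4/9) / 0.90 = 0.6667 per unit of net cost, so contributing nothing is still dominant.
At the Nash equilibrium no one contributes; group total payoff = 9 × 27 = 243.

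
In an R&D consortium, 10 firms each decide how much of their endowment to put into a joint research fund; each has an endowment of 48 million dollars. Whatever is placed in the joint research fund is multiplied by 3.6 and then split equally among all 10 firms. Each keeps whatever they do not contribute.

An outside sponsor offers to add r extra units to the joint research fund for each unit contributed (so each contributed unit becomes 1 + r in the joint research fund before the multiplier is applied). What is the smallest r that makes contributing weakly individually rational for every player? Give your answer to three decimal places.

1.778

With matching at rate r, one contributed unit becomes (1 + r) in the joint research fund and returns 3.6 × (1 + r) / 10 to the contributor.
Setting this equal to 1: 1 + r = 10/3.6 = 2.7778.
So the minimum matching rate is r = 2.7778 − 1 = 1.778.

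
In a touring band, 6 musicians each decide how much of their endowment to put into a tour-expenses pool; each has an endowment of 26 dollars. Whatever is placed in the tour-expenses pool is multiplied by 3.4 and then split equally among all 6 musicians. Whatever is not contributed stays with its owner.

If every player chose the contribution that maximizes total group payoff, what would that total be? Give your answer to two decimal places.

Each contributed unit returns 3.400 to the group as a whole (0.5667 to each of 6 players), which exceeds 1, so the social optimum is full contribution: group total = 3.400 × 156 = 530.40.

530.40 dollars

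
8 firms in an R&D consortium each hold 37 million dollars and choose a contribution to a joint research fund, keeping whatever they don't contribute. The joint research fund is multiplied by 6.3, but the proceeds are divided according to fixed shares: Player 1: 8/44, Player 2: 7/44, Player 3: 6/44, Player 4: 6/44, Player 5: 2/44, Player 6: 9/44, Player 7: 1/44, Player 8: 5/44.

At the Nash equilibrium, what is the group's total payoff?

884.30 million dollars

A player with share s gets back 6.3·s per unit contributed, so full contribution is dominant for anyone with s > 1/6.3 = 0.1587 and zero contribution is dominant for anyone below.
Player 1, Player 2 and Player 6 are above the threshold, contributing 37 each; the remaining 5 contribute 0. Total contributed: 111.
The joint research fund pays out 6.3 × 111 = 699.30 in total (split across the unequal shares, but the aggregate is all that matters for the group sum).
The 5 free-riders keep 37 each, adding 185. Group total = 185 + 699.30 = 884.30.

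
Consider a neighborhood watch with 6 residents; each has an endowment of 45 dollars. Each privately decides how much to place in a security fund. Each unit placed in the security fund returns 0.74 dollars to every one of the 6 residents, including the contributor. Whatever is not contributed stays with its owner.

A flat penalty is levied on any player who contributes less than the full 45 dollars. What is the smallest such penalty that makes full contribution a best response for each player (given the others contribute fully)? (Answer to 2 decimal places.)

Given the others contribute fully, the best deviation is to contribute 0 (any partial contribution still incurs the fine and gives up units whose private return 0.74 is below 1).
Deviating from 45 to 0 saves 45 dollars but forfeits the deviator's share of the drop in the security fund: 0.74 × 45 = 33.30.
So the deviation gain is 45 − 33.30 = 11.70, and the fine must be at least 11.70 dollars to wipe it out.

11.70 dollars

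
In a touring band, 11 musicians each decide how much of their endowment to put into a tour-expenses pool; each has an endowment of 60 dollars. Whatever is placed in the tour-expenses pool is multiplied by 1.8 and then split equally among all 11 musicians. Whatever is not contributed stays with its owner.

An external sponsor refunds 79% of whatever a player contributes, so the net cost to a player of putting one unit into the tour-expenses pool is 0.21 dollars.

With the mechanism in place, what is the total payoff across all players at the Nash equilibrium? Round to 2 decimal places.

With the mechanism, a contributed unit returns (1.8/11) / 0.21 = 0.7792 per unit of net cost — still below 1 — so contributing 0 remains dominant for every player.
Everyone keeps their endowment and the group total is 11 × 60 = 660.

660.00 dollars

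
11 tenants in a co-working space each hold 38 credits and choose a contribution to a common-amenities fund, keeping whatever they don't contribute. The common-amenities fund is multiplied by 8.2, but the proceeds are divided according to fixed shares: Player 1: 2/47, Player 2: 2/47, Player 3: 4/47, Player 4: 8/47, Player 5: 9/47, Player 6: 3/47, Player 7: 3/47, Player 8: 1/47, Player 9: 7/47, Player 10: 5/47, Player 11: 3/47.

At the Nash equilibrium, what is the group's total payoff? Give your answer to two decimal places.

1238.80 credits

For player j, contributing a unit is worthwhile iff 8.2 × (j's share) ≥ 1, i.e. iff j's share is at least 0.1220.
Player 4, Player 5 and Player 9 clear that bar, contributing 38 each; the remaining 8 contribute 0. Total contributed: 114.
The common-amenities fund pays out 8.2 × 114 = 934.80 in total (split across the unequal shares, but the aggregate is all that matters for the group sum).
The 8 free-riders keep 38 each, adding 304. Group total = 304 + 934.80 = 1238.80.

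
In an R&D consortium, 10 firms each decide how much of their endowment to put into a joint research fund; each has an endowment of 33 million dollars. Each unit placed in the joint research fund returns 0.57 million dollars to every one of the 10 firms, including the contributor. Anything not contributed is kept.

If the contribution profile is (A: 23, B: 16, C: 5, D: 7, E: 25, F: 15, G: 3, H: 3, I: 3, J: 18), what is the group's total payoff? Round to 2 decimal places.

Total contributed: 23 + 16 + 5 + 7 + 25 + 15 + 3 + 3 + 3 + 18 = 118; total kept: 10 × 33 − 118 = 212.
The joint research fund pays out 0.57 × 10 × 118 = 672.60 in aggregate.
Group total = 212 + 672.60 = 884.60.

884.60 million dollars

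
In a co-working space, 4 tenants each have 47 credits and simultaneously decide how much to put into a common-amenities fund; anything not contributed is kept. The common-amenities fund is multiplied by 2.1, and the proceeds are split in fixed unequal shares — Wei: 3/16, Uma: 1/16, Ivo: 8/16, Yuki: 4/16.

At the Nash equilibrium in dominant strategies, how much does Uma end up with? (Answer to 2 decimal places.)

53.17 credits

A player with share s gets back 2.1·s per unit contributed, so full contribution is dominant for anyone with s > 1/2.1 = 0.4762 and zero contribution is dominant for anyone below.
The only share above 0.4762 is Ivo's 8/16, contributing 47; the remaining 3 contribute 0. Total contributed: 47.
Uma keeps 47 and receives 2.1 × 47 × 1/16 = 6.17 from the common-amenities fund, for a payoff of 53.17.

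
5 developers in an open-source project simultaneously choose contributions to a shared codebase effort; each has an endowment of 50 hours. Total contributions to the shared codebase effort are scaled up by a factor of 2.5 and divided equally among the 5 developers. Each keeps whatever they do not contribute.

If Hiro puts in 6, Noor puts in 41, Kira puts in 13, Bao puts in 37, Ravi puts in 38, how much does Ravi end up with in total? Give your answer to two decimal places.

79.50 hours

Total contributed: 6 + 41 + 13 + 37 + 38 = 135.
Each receives 2.5 × 135 / 5 = 67.50 from the shared codebase effort.
Ravi keeps 50 − 38 = 12, so Ravi's payoff is 12 + 67.50 = 79.50.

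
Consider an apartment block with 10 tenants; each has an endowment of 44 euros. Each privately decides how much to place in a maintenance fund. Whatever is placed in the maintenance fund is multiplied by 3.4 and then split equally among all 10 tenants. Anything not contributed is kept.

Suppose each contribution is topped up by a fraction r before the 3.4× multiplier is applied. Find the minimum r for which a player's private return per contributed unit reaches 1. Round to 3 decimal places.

With matching at rate r, one contributed unit becomes (1 + r) in the maintenance fund and returns 3.4 × (1 + r) / 10 to the contributor.
Setting this equal to 1: 1 + r = 10/3.4 = 2.9412.
So the minimum matching rate is r = 2.9412 − 1 = 1.941.

1.941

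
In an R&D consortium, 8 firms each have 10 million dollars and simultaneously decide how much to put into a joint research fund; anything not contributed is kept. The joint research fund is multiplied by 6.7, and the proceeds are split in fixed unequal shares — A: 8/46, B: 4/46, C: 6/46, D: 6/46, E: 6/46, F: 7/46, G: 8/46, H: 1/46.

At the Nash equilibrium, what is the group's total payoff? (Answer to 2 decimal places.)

Each unit j contributes comes back to j as 6.7 × (j's share), so j prefers to contribute only if that share exceeds 1/6.7 = 0.1493; otherwise keeping the unit dominates.
A, F and G clear that bar, contributing 10 each; the remaining 5 contribute 0. Total contributed: 30.
The joint research fund pays out 6.7 × 30 = 201.00 in total (split across the unequal shares, but the aggregate is all that matters for the group sum).
The 5 free-riders keep 10 each, adding 50. Group total = 50 + 201.00 = 251.00.

251.00 million dollars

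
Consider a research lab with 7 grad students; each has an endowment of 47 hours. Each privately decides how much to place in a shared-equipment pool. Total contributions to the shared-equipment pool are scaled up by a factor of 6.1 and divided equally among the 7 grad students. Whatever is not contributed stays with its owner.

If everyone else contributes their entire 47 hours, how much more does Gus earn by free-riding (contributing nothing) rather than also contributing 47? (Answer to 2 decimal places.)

6.04 hours

Switching from a contribution of 47 to 0 lets Gus keep an extra 47 hours, but lowers the shared-equipment pool by 47, which costs Gus their own share of that drop: 6.1/7 × 47 = 40.96.
Net gain = 47 − 40.96 = 6.04. The private return per contributed unit (0.8714) is below 1, so free-riding is indeed the best response regardless of what the others do.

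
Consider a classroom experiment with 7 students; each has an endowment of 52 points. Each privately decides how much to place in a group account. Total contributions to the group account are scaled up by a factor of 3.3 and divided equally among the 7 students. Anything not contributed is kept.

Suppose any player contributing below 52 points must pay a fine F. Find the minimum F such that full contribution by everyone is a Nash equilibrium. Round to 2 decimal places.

27.49 points

Given the others contribute fully, the best deviation is to contribute 0 (any partial contribution still incurs the fine and gives up units whose private return 0.4714 is below 1).
Deviating from 52 to 0 saves 52 points but forfeits the deviator's share of the drop in the group account: 3.3/7 × 52 = 24.51.
So the deviation gain is 52 − 24.51 = 27.49, and the fine must be at least 27.49 points to wipe it out.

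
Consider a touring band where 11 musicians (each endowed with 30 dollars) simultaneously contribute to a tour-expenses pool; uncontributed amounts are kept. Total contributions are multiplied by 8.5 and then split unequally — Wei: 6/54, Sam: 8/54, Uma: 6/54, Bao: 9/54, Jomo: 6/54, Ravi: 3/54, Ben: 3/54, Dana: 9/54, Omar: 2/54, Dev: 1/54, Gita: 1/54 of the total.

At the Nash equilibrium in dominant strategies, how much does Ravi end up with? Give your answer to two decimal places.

72.50 dollars

For player j, contributing a unit is worthwhile iff 8.5 × (j's share) ≥ 1, i.e. iff j's share is at least 0.1176.
Sam, Bao and Dana clear that bar, contributing 30 each; the remaining 8 contribute 0. Total contributed: 90.
Ravi keeps 30 and receives 8.5 × 90 × 3/54 = 42.50 from the tour-expenses pool, for a payoff of 72.50.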